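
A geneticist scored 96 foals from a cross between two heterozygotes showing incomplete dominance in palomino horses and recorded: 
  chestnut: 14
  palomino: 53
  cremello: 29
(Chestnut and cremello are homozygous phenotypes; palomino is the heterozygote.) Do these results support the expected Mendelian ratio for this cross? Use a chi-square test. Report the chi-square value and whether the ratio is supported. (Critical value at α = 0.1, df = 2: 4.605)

5.729; not consistent

With incomplete dominance, a heterozygote × heterozygote cross gives a 1:2:1 phenotypic ratio.
Expected counts for N = 96 under a 1:2:1 ratio (total parts = 4):
  chestnut: 96 × 1/4 = 24
  palomino: 96 × 2/4 = 48
  cremello: 96 × 1/4 = 24
χ² = Σ (O − E)² / E
  chestnut: (14 − 24)² / 24 = 4.1667
  palomino: (53 − 48)² / 48 = 0.5208
  cremello: (29 − 24)² / 24 = 1.0417
χ² = 4.1667 + 0.5208 + 1.0417 = 5.7292 ≈ 5.729
Degrees of freedom = 3 − 1 = 2; critical value at α = 0.1 is 4.605.
Since 5.729 > 4.605, we reject the null hypothesis — the data do not fit the 1:2:1 ratio.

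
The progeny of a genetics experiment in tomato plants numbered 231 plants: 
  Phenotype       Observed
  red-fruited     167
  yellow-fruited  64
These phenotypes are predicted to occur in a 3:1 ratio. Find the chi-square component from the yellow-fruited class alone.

Total ratio parts = 4. Expected numbers out of 231:
  red-fruited: 231 × 3/4 = 173.25
  yellow-fruited: 231 × 1/4 = 57.75
Contribution of yellow-fruited: (64 − 57.75)² / 57.75 = 0.6764

0.676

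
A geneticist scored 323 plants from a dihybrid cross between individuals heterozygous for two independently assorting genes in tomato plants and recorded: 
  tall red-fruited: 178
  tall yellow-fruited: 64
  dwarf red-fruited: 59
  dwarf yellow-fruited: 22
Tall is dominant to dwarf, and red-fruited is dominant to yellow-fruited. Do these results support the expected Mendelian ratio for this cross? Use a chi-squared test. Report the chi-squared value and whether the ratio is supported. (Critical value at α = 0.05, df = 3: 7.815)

A dihybrid F₂ with independent assortment and complete dominance at both loci gives a 9:3:3:1 phenotypic ratio.
The 9:3:3:1 ratio has 16 parts, so with N = 323 the expected counts are:
  tall red-fruited: 323 × 9/16 = 181.6875
  tall yellow-fruited: 323 × 3/16 = 60.5625
  dwarf red-fruited: 323 × 3/16 = 60.5625
  dwarf yellow-fruited: 323 × 1/16 = 20.1875
χ² = Σ (O − E)² / E
  tall red-fruited: (178 − 181.6875)² / 181.6875 = 0.0748
  tall yellow-fruited: (64 − 60.5625)² / 60.5625 = 0.1951
  dwarf red-fruited: (59 − 60.5625)² / 60.5625 = 0.0403
  dwarf yellow-fruited: (22 − 20.1875)² / 20.1875 = 0.1627
χ² = 0.0748 + 0.1951 + 0.0403 + 0.1627 = 0.4729 ≈ 0.473
Degrees of freedom = 4 − 1 = 3; critical value at α = 0.05 is 7.815.
Since 0.473 < 7.815, we fail to reject the null hypothesis — the data are consistent with the 9:3:3:1 ratio.

0.473; consistent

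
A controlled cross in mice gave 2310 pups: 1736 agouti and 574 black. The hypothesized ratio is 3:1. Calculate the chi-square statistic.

Total ratio parts = 4. Expected numbers out of 2310:
  agouti: 2310 × 3/4 = 1732.5
  black: 2310 × 1/4 = 577.5
χ² = Σ (O − E)² / E
  agouti: (1736 − 1732.5)² / 1732.5 = 0.0071
  black: (574 − 577.5)² / 577.5 = 0.0212
χ² = 0.0071 + 0.0212 = 0.0283 ≈ 0.028

0.028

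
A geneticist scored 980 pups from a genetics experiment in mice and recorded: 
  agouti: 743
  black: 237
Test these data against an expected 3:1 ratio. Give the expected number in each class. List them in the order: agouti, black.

Expected counts for N = 980 under a 3:1 ratio (total parts = 4):
  agouti: 980 × 3/4 = 735
  black: 980 × 1/4 = 245

735, 245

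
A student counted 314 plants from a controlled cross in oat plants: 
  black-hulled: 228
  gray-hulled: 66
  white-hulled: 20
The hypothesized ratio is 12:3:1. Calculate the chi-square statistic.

Total ratio parts = 16. Expected numbers out of 314:
  black-hulled: 314 × 12/16 = 235.5
  gray-hulled: 314 × 3/16 = 58.875
  white-hulled: 314 × 1/16 = 19.625
χ² = Σ (O − E)² / E
  black-hulled: (228 − 235.5)² / 235.5 = 0.2389
  gray-hulled: (66 − 58.875)² / 58.875 = 0.8623
  white-hulled: (20 − 19.625)² / 19.625 = 0.0072
χ² = 0.2389 + 0.8623 + 0.0072 = 1.1084 ≈ 1.108

1.108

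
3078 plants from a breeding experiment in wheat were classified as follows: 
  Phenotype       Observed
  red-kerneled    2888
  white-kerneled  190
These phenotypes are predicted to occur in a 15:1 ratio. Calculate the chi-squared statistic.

Expected counts for N = 3078 under a 15:1 ratio (total parts = 16):
  red-kerneled: 3078 × 15/16 = 2885.625
  white-kerneled: 3078 × 1/16 = 192.375
χ² = Σ (O − E)² / E
  red-kerneled: (2888 − 2885.625)² / 2885.625 = 0.0020
  white-kerneled: (190 − 192.375)² / 192.375 = 0.0293
χ² = 0.0020 + 0.0293 = 0.0313 ≈ 0.031

0.031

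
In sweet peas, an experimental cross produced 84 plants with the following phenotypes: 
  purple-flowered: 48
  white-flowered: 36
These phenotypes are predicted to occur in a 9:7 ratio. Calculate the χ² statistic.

0.027

Expected counts for N = 84 under a 9:7 ratio (total parts = 16):
  purple-flowered: 84 × 9/16 = 47.25
  white-flowered: 84 × 7/16 = 36.75
χ² = Σ (O − E)² / E
  purple-flowered: (48 − 47.25)² / 47.25 = 0.0119
  white-flowered: (36 − 36.75)² / 36.75 = 0.0153
χ² = 0.0119 + 0.0153 = 0.0272 ≈ 0.027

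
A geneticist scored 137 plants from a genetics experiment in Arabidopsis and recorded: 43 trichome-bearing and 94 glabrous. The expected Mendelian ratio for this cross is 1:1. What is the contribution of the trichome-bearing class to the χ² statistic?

9.493

Under the 1:1 hypothesis (Σ ratio = 2, N = 137):
  trichome-bearing: 137 × 1/2 = 68.5
  glabrous: 137 × 1/2 = 68.5
Contribution of trichome-bearing: (43 − 68.5)² / 68.5 = 9.4927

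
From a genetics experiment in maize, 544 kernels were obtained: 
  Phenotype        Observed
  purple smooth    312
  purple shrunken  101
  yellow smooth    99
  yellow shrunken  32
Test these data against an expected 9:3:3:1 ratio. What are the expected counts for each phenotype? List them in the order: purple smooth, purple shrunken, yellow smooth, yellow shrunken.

Total ratio parts = 16. Expected numbers out of 544:
  purple smooth: 544 × 9/16 = 306
  purple shrunken: 544 × 3/16 = 102
  yellow smooth: 544 × 3/16 = 102
  yellow shrunken: 544 × 1/16 = 34

306, 102, 102, 34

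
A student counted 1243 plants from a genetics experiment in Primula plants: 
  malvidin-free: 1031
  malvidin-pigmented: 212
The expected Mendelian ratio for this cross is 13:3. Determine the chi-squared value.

Expected counts for N = 1243 under a 13:3 ratio (total parts = 16):
  malvidin-free: 1243 × 13/16 = 1009.9375
  malvidin-pigmented: 1243 × 3/16 = 233.0625
χ² = Σ (O − E)² / E
  malvidin-free: (1031 − 1009.9375)² / 1009.9375 = 0.4393
  malvidin-pigmented: (212 − 233.0625)² / 233.0625 = 1.9035
χ² = 0.4393 + 1.9035 = 2.3428 ≈ 2.343

2.343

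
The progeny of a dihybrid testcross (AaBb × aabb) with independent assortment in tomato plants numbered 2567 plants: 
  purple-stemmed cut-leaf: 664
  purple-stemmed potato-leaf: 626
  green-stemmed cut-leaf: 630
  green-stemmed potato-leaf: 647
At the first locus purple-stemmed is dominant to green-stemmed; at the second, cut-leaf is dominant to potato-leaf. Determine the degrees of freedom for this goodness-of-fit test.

3

A dihybrid testcross with independent assortment gives a 1:1:1:1 ratio.
A goodness-of-fit test with 4 phenotype classes has df = 4 − 1 = 3.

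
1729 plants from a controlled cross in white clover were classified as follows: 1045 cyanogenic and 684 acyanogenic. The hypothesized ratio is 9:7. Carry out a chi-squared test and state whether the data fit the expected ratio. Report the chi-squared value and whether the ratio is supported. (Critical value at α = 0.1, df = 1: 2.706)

12.332; not consistent

Expected counts for N = 1729 under a 9:7 ratio (total parts = 16):
  cyanogenic: 1729 × 9/16 = 972.5625
  acyanogenic: 1729 × 7/16 = 756.4375
χ² = Σ (O − E)² / E
  cyanogenic: (1045 − 972.5625)² / 972.5625 = 5.3952
  acyanogenic: (684 − 756.4375)² / 756.4375 = 6.9367
χ² = 5.3952 + 6.9367 = 12.3319 ≈ 12.332
Degrees of freedom = 2 − 1 = 1; critical value at α = 0.1 is 2.706.
Since 12.332 > 2.706, we reject the null hypothesis — the data do not fit the 9:7 ratio.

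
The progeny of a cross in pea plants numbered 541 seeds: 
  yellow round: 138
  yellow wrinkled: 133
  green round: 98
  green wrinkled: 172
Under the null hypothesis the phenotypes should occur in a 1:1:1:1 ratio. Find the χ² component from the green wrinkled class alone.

9.986

Under the 1:1:1:1 hypothesis (Σ ratio = 4, N = 541):
  yellow round: 541 × 1/4 = 135.25
  yellow wrinkled: 541 × 1/4 = 135.25
  green round: 541 × 1/4 = 135.25
  green wrinkled: 541 × 1/4 = 135.25
Contribution of green wrinkled: (172 − 135.25)² / 135.25 = 9.9857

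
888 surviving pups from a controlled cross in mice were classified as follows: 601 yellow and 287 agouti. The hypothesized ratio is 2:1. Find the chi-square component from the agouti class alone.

Expected counts for N = 888 under a 2:1 ratio (total parts = 3):
  yellow: 888 × 2/3 = 592
  agouti: 888 × 1/3 = 296
Contribution of agouti: (287 − 296)² / 296 = 0.2736

0.274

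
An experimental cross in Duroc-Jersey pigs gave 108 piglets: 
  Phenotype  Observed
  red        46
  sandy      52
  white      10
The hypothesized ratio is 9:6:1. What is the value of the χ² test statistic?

Under the 9:6:1 hypothesis (Σ ratio = 16, N = 108):
  red: 108 × 9/16 = 60.75
  sandy: 108 × 6/16 = 40.5
  white: 108 × 1/16 = 6.75
χ² = Σ (O − E)² / E
  red: (46 − 60.75)² / 60.75 = 3.5813
  sandy: (52 − 40.5)² / 40.5 = 3.2654
  white: (10 − 6.75)² / 6.75 = 1.5648
χ² = 3.5813 + 3.2654 + 1.5648 = 8.4115 ≈ 8.412

8.412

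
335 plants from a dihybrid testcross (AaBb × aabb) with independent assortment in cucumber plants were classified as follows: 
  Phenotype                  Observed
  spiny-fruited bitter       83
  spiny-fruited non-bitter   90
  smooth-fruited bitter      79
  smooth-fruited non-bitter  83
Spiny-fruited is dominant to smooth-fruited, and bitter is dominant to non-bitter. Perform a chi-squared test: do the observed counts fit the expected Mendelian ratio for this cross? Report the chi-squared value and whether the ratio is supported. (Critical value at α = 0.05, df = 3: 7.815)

0.749; consistent

A dihybrid testcross with independent assortment gives a 1:1:1:1 ratio.
Under the 1:1:1:1 hypothesis (Σ ratio = 4, N = 335):
  spiny-fruited bitter: 335 × 1/4 = 83.75
  spiny-fruited non-bitter: 335 × 1/4 = 83.75
  smooth-fruited bitter: 335 × 1/4 = 83.75
  smooth-fruited non-bitter: 335 × 1/4 = 83.75
χ² = Σ (O − E)² / E
  spiny-fruited bitter: (83 − 83.75)² / 83.75 = 0.0067
  spiny-fruited non-bitter: (90 − 83.75)² / 83.75 = 0.4664
  smooth-fruited bitter: (79 − 83.75)² / 83.75 = 0.2694
  smooth-fruited non-bitter: (83 − 83.75)² / 83.75 = 0.0067
χ² = 0.0067 + 0.4664 + 0.2694 + 0.0067 = 0.7492 ≈ 0.749
Degrees of freedom = 4 − 1 = 3; critical value at α = 0.05 is 7.815.
Since 0.749 < 7.815, we fail to reject the null hypothesis — the data are consistent with the 1:1:1:1 ratio.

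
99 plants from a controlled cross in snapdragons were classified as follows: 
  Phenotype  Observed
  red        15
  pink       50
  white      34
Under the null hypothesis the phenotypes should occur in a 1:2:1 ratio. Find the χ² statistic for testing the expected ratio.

7.303

Expected counts for N = 99 under a 1:2:1 ratio (total parts = 4):
  red: 99 × 1/4 = 24.75
  pink: 99 × 2/4 = 49.5
  white: 99 × 1/4 = 24.75
χ² = Σ (O − E)² / E
  red: (15 − 24.75)² / 24.75 = 3.8409
  pink: (50 − 49.5)² / 49.5 = 0.0051
  white: (34 − 24.75)² / 24.75 = 3.4571
χ² = 3.8409 + 0.0051 + 3.4571 = 7.3031 ≈ 7.303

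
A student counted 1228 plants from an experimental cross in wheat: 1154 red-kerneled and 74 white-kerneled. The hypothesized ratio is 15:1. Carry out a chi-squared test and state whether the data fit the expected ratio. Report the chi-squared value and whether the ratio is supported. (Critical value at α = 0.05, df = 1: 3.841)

Under the 15:1 hypothesis (Σ ratio = 16, N = 1228):
  red-kerneled: 1228 × 15/16 = 1151.25
  white-kerneled: 1228 × 1/16 = 76.75
χ² = Σ (O − E)² / E
  red-kerneled: (1154 − 1151.25)² / 1151.25 = 0.0066
  white-kerneled: (74 − 76.75)² / 76.75 = 0.0985
χ² = 0.0066 + 0.0985 = 0.1051 ≈ 0.105
Degrees of freedom = 2 − 1 = 1; critical value at α = 0.05 is 3.841.
Since 0.105 < 3.841, we fail to reject the null hypothesis — the data are consistent with the 15:1 ratio.

0.105; consistent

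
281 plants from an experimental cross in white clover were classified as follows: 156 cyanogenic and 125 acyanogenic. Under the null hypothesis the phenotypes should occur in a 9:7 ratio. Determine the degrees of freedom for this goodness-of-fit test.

1

A goodness-of-fit test with 2 phenotype classes has df = 2 − 1 = 1.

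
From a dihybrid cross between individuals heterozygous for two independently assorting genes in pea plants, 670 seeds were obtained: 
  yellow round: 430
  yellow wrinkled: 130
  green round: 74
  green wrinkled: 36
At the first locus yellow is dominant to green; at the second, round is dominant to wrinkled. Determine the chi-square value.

29.680

A dihybrid F₂ with independent assortment and complete dominance at both loci gives a 9:3:3:1 phenotypic ratio.
Expected counts for N = 670 under a 9:3:3:1 ratio (total parts = 16):
  yellow round: 670 × 9/16 = 376.875
  yellow wrinkled: 670 × 3/16 = 125.625
  green round: 670 × 3/16 = 125.625
  green wrinkled: 670 × 1/16 = 41.875
χ² = Σ (O − E)² / E
  yellow round: (430 − 376.875)² / 376.875 = 7.4886
  yellow wrinkled: (130 − 125.625)² / 125.625 = 0.1524
  green round: (74 − 125.625)² / 125.625 = 21.2150
  green wrinkled: (36 − 41.875)² / 41.875 = 0.8243
χ² = 7.4886 + 0.1524 + 21.2150 + 0.8243 = 29.6803 ≈ 29.680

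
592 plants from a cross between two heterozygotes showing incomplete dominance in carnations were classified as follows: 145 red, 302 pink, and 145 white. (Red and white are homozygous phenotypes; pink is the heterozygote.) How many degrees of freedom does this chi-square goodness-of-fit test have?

2

With incomplete dominance, a heterozygote × heterozygote cross gives a 1:2:1 phenotypic ratio.
A goodness-of-fit test with 3 phenotype classes has df = 3 − 1 = 2.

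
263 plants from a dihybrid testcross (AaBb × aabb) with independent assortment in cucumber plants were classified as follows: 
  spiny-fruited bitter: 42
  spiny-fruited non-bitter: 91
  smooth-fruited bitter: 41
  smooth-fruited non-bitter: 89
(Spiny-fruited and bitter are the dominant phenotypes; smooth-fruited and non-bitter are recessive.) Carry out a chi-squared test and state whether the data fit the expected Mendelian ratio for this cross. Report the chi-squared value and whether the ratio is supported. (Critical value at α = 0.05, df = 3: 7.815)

A dihybrid testcross with independent assortment gives a 1:1:1:1 ratio.
Expected counts for N = 263 under a 1:1:1:1 ratio (total parts = 4):
  spiny-fruited bitter: 263 × 1/4 = 65.75
  spiny-fruited non-bitter: 263 × 1/4 = 65.75
  smooth-fruited bitter: 263 × 1/4 = 65.75
  smooth-fruited non-bitter: 263 × 1/4 = 65.75
χ² = Σ (O − E)² / E
  spiny-fruited bitter: (42 − 65.75)² / 65.75 = 8.5789
  spiny-fruited non-bitter: (91 − 65.75)² / 65.75 = 9.6968
  smooth-fruited bitter: (41 − 65.75)² / 65.75 = 9.3165
  smooth-fruited non-bitter: (89 − 65.75)² / 65.75 = 8.2215
χ² = 8.5789 + 9.6968 + 9.3165 + 8.2215 = 35.8137 ≈ 35.814
Degrees of freedom = 4 − 1 = 3; critical value at α = 0.05 is 7.815.
Since 35.814 > 7.815, we reject the null hypothesis — the data do not fit the 1:1:1:1 ratio.

35.814; not consistent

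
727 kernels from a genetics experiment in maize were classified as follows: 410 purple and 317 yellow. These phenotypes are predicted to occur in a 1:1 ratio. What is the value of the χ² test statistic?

11.897

The 1:1 ratio has 2 parts, so with N = 727 the expected counts are:
  purple: 727 × 1/2 = 363.5
  yellow: 727 × 1/2 = 363.5
χ² = Σ (O − E)² / E
  purple: (410 − 363.5)² / 363.5 = 5.9484
  yellow: (317 − 363.5)² / 363.5 = 5.9484
χ² = 5.9484 + 5.9484 = 11.8968 ≈ 11.897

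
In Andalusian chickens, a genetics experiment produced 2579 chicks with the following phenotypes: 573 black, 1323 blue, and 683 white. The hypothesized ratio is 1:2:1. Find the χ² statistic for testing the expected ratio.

Total ratio parts = 4. Expected numbers out of 2579:
  black: 2579 × 1/4 = 644.75
  blue: 2579 × 2/4 = 1289.5
  white: 2579 × 1/4 = 644.75
χ² = Σ (O − E)² / E
  black: (573 − 644.75)² / 644.75 = 7.9846
  blue: (1323 − 1289.5)² / 1289.5 = 0.8703
  white: (683 − 644.75)² / 644.75 = 2.2692
χ² = 7.9846 + 0.8703 + 2.2692 = 11.1241 ≈ 11.124

11.124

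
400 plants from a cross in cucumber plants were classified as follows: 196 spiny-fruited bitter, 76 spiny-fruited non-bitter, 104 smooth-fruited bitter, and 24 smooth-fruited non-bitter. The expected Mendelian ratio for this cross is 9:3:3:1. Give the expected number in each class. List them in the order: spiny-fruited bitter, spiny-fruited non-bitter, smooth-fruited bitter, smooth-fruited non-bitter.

Expected counts for N = 400 under a 9:3:3:1 ratio (total parts = 16):
  spiny-fruited bitter: 400 × 9/16 = 225
  spiny-fruited non-bitter: 400 × 3/16 = 75
  smooth-fruited bitter: 400 × 3/16 = 75
  smooth-fruited non-bitter: 400 × 1/16 = 25

225, 75, 75, 25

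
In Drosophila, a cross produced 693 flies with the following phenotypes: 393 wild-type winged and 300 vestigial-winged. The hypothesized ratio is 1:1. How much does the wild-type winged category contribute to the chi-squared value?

Total ratio parts = 2. Expected numbers out of 693:
  wild-type winged: 693 × 1/2 = 346.5
  vestigial-winged: 693 × 1/2 = 346.5
Contribution of wild-type winged: (393 − 346.5)² / 346.5 = 6.2403

6.240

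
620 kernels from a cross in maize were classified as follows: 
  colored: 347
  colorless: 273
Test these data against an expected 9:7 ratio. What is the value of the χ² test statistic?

0.020

Under the 9:7 hypothesis (Σ ratio = 16, N = 620):
  colored: 620 × 9/16 = 348.75
  colorless: 620 × 7/16 = 271.25
χ² = Σ (O − E)² / E
  colored: (347 − 348.75)² / 348.75 = 0.0088
  colorless: (273 − 271.25)² / 271.25 = 0.0113
χ² = 0.0088 + 0.0113 = 0.0201 ≈ 0.020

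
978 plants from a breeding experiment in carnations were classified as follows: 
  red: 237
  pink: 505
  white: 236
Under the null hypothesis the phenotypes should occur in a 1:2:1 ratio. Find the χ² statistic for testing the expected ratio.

1.049

Total ratio parts = 4. Expected numbers out of 978:
  red: 978 × 1/4 = 244.5
  pink: 978 × 2/4 = 489
  white: 978 × 1/4 = 244.5
χ² = Σ (O − E)² / E
  red: (237 − 244.5)² / 244.5 = 0.2301
  pink: (505 − 489)² / 489 = 0.5235
  white: (236 − 244.5)² / 244.5 = 0.2955
χ² = 0.2301 + 0.5235 + 0.2955 = 1.0491 ≈ 1.049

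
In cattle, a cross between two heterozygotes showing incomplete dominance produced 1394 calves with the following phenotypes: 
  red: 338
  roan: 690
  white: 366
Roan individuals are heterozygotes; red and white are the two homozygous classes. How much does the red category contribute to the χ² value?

0.316

With incomplete dominance, a heterozygote × heterozygote cross gives a 1:2:1 phenotypic ratio.
Under the 1:2:1 hypothesis (Σ ratio = 4, N = 1394):
  red: 1394 × 1/4 = 348.5
  roan: 1394 × 2/4 = 697
  white: 1394 × 1/4 = 348.5
Contribution of red: (338 − 348.5)² / 348.5 = 0.3164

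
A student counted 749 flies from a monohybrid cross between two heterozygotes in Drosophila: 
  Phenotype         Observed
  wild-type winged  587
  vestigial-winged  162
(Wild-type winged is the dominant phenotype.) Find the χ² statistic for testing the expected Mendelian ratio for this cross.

For a monohybrid cross between heterozygotes with complete dominance, the expected phenotypic ratio is 3:1.
Expected counts for N = 749 under a 3:1 ratio (total parts = 4):
  wild-type winged: 749 × 3/4 = 561.75
  vestigial-winged: 749 × 1/4 = 187.25
χ² = Σ (O − E)² / E
  wild-type winged: (587 − 561.75)² / 561.75 = 1.1350
  vestigial-winged: (162 − 187.25)² / 187.25 = 3.4049
χ² = 1.1350 + 3.4049 = 4.5399 ≈ 4.540

4.540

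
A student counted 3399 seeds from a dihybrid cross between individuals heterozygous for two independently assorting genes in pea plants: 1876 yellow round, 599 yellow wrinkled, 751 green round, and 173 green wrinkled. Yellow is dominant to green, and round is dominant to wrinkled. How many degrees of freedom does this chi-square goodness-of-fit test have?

3

A dihybrid F₂ with independent assortment and complete dominance at both loci gives a 9:3:3:1 phenotypic ratio.
A goodness-of-fit test with 4 phenotype classes has df = 4 − 1 = 3.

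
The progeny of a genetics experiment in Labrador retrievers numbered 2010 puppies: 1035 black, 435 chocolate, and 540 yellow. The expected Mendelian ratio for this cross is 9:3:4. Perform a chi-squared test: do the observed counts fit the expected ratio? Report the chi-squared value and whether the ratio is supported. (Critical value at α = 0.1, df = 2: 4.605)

Total ratio parts = 16. Expected numbers out of 2010:
  black: 2010 × 9/16 = 1130.625
  chocolate: 2010 × 3/16 = 376.875
  yellow: 2010 × 4/16 = 502.5
χ² = Σ (O − E)² / E
  black: (1035 − 1130.625)² / 1130.625 = 8.0877
  chocolate: (435 − 376.875)² / 376.875 = 8.9646
  yellow: (540 − 502.5)² / 502.5 = 2.7985
χ² = 8.0877 + 8.9646 + 2.7985 = 19.8508 ≈ 19.851
Degrees of freedom = 3 − 1 = 2; critical value at α = 0.1 is 4.605.
Since 19.851 > 4.605, we reject the null hypothesis — the data do not fit the 9:3:4 ratio.

19.851; not consistent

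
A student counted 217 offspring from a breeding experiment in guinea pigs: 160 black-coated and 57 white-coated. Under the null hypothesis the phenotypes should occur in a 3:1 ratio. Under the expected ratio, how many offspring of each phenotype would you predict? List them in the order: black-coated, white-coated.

Total ratio parts = 4. Expected numbers out of 217:
  black-coated: 217 × 3/4 = 162.75
  white-coated: 217 × 1/4 = 54.25

162.75, 54.25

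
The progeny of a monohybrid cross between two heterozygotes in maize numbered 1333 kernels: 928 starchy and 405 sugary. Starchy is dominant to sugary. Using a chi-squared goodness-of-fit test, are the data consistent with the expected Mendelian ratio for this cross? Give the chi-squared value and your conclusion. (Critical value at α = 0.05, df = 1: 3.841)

For a monohybrid cross between heterozygotes with complete dominance, the expected phenotypic ratio is 3:1.
Expected counts for N = 1333 under a 3:1 ratio (total parts = 4):
  starchy: 1333 × 3/4 = 999.75
  sugary: 1333 × 1/4 = 333.25
χ² = Σ (O − E)² / E
  starchy: (928 − 999.75)² / 999.75 = 5.1493
  sugary: (405 − 333.25)² / 333.25 = 15.4480
χ² = 5.1493 + 15.4480 = 20.5973 ≈ 20.597
Degrees of freedom = 2 − 1 = 1; critical value at α = 0.05 is 3.841.
Since 20.597 > 3.841, we reject the null hypothesis — the data do not fit the 3:1 ratio.

20.597; not consistent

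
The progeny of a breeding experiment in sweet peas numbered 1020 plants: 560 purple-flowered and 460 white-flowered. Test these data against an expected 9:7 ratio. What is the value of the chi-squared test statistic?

0.753

Under the 9:7 hypothesis (Σ ratio = 16, N = 1020):
  purple-flowered: 1020 × 9/16 = 573.75
  white-flowered: 1020 × 7/16 = 446.25
χ² = Σ (O − E)² / E
  purple-flowered: (560 − 573.75)² / 573.75 = 0.3295
  white-flowered: (460 − 446.25)² / 446.25 = 0.4237
χ² = 0.3295 + 0.4237 = 0.7532 ≈ 0.753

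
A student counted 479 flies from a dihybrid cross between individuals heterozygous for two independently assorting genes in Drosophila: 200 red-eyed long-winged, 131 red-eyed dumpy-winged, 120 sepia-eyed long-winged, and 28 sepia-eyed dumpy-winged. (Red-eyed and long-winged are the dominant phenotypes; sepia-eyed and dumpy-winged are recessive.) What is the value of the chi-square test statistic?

A dihybrid F₂ with independent assortment and complete dominance at both loci gives a 9:3:3:1 phenotypic ratio.
Under the 9:3:3:1 hypothesis (Σ ratio = 16, N = 479):
  red-eyed long-winged: 479 × 9/16 = 269.4375
  red-eyed dumpy-winged: 479 × 3/16 = 89.8125
  sepia-eyed long-winged: 479 × 3/16 = 89.8125
  sepia-eyed dumpy-winged: 479 × 1/16 = 29.9375
χ² = Σ (O − E)² / E
  red-eyed long-winged: (200 − 269.4375)² / 269.4375 = 17.8949
  red-eyed dumpy-winged: (131 − 89.8125)² / 89.8125 = 18.8884
  sepia-eyed long-winged: (120 − 89.8125)² / 89.8125 = 10.1465
  sepia-eyed dumpy-winged: (28 − 29.9375)² / 29.9375 = 0.1254
χ² = 17.8949 + 18.8884 + 10.1465 + 0.1254 = 47.0552 ≈ 47.055

47.055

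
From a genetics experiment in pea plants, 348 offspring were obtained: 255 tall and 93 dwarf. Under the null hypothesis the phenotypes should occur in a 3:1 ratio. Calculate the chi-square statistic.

0.552

The 3:1 ratio has 4 parts, so with N = 348 the expected counts are:
  tall: 348 × 3/4 = 261
  dwarf: 348 × 1/4 = 87
χ² = Σ (O − E)² / E
  tall: (255 − 261)² / 261 = 0.1379
  dwarf: (93 − 87)² / 87 = 0.4138
χ² = 0.1379 + 0.4138 = 0.5517 ≈ 0.552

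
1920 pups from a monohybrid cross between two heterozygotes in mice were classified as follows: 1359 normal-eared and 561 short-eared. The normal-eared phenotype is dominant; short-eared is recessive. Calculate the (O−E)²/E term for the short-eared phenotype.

13.669

For a monohybrid cross between heterozygotes with complete dominance, the expected phenotypic ratio is 3:1.
Under the 3:1 hypothesis (Σ ratio = 4, N = 1920):
  normal-eared: 1920 × 3/4 = 1440
  short-eared: 1920 × 1/4 = 480
Contribution of short-eared: (561 − 480)² / 480 = 13.6687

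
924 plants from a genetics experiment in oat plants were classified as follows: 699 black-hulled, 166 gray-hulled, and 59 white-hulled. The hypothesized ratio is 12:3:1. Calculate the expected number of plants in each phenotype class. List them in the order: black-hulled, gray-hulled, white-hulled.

693, 173.25, 57.75

Expected counts for N = 924 under a 12:3:1 ratio (total parts = 16):
  black-hulled: 924 × 12/16 = 693
  gray-hulled: 924 × 3/16 = 173.25
  white-hulled: 924 × 1/16 = 57.75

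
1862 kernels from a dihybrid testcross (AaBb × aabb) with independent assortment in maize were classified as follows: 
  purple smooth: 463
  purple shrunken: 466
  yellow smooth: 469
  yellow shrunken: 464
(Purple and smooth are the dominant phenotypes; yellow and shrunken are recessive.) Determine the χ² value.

A dihybrid testcross with independent assortment gives a 1:1:1:1 ratio.
The 1:1:1:1 ratio has 4 parts, so with N = 1862 the expected counts are:
  purple smooth: 1862 × 1/4 = 465.5
  purple shrunken: 1862 × 1/4 = 465.5
  yellow smooth: 1862 × 1/4 = 465.5
  yellow shrunken: 1862 × 1/4 = 465.5
χ² = Σ (O − E)² / E
  purple smooth: (463 − 465.5)² / 465.5 = 0.0134
  purple shrunken: (466 − 465.5)² / 465.5 = 0.0005
  yellow smooth: (469 − 465.5)² / 465.5 = 0.0263
  yellow shrunken: (464 − 465.5)² / 465.5 = 0.0048
χ² = 0.0134 + 0.0005 + 0.0263 + 0.0048 = 0.045

0.045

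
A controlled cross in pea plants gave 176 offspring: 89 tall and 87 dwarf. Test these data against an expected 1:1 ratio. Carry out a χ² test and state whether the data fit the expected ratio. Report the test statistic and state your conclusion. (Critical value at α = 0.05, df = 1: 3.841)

0.023; consistent

Under the 1:1 hypothesis (Σ ratio = 2, N = 176):
  tall: 176 × 1/2 = 88
  dwarf: 176 × 1/2 = 88
χ² = Σ (O − E)² / E
  tall: (89 − 88)² / 88 = 0.0114
  dwarf: (87 − 88)² / 88 = 0.0114
χ² = 0.0114 + 0.0114 = 0.0228 ≈ 0.023
Degrees of freedom = 2 − 1 = 1; critical value at α = 0.05 is 3.841.
Since 0.023 < 3.841, we fail to reject the null hypothesis — the data are consistent with the 1:1 ratio.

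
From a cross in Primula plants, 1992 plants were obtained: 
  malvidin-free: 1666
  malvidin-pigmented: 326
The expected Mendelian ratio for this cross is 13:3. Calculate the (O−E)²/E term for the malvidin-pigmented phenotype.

6.041

Under the 13:3 hypothesis (Σ ratio = 16, N = 1992):
  malvidin-free: 1992 × 13/16 = 1618.5
  malvidin-pigmented: 1992 × 3/16 = 373.5
Contribution of malvidin-pigmented: (326 − 373.5)² / 373.5 = 6.0408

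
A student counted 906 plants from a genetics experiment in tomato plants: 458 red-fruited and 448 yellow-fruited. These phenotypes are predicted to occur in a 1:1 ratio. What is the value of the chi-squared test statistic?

Under the 1:1 hypothesis (Σ ratio = 2, N = 906):
  red-fruited: 906 × 1/2 = 453
  yellow-fruited: 906 × 1/2 = 453
χ² = Σ (O − E)² / E
  red-fruited: (458 − 453)² / 453 = 0.0552
  yellow-fruited: (448 − 453)² / 453 = 0.0552
χ² = 0.0552 + 0.0552 = 0.1104 ≈ 0.110

0.110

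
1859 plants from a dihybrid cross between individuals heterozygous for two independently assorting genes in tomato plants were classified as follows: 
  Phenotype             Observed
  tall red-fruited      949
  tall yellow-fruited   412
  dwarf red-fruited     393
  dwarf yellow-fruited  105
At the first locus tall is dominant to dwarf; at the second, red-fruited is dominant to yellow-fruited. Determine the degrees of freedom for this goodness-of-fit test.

3

A dihybrid F₂ with independent assortment and complete dominance at both loci gives a 9:3:3:1 phenotypic ratio.
A goodness-of-fit test with 4 phenotype classes has df = 4 − 1 = 3.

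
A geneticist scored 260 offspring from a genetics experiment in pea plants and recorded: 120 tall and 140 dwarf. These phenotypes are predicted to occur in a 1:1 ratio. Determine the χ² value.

Under the 1:1 hypothesis (Σ ratio = 2, N = 260):
  tall: 260 × 1/2 = 130
  dwarf: 260 × 1/2 = 130
χ² = Σ (O − E)² / E
  tall: (120 − 130)² / 130 = 0.7692
  dwarf: (140 − 130)² / 130 = 0.7692
χ² = 0.7692 + 0.7692 = 1.5384 ≈ 1.538

1.538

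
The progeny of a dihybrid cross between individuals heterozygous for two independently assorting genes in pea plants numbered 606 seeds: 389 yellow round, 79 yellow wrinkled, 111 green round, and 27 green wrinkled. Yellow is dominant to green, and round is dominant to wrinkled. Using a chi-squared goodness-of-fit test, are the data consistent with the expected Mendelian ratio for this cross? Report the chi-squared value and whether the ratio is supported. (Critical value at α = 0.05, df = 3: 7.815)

20.529; not consistent

A dihybrid F₂ with independent assortment and complete dominance at both loci gives a 9:3:3:1 phenotypic ratio.
Total ratio parts = 16. Expected numbers out of 606:
  yellow round: 606 × 9/16 = 340.875
  yellow wrinkled: 606 × 3/16 = 113.625
  green round: 606 × 3/16 = 113.625
  green wrinkled: 606 × 1/16 = 37.875
χ² = Σ (O − E)² / E
  yellow round: (389 − 340.875)² / 340.875 = 6.7943
  yellow wrinkled: (79 − 113.625)² / 113.625 = 10.5513
  green round: (111 − 113.625)² / 113.625 = 0.0606
  green wrinkled: (27 − 37.875)² / 37.875 = 3.1225
χ² = 6.7943 + 10.5513 + 0.0606 + 3.1225 = 20.5287 ≈ 20.529
Degrees of freedom = 4 − 1 = 3; critical value at α = 0.05 is 7.815.
Since 20.529 > 7.815, we reject the null hypothesis — the data do not fit the 9:3:3:1 ratio.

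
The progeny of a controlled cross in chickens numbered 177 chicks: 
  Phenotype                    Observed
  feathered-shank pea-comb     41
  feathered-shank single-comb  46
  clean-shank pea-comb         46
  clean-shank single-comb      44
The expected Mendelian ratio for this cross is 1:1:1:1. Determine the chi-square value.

Under the 1:1:1:1 hypothesis (Σ ratio = 4, N = 177):
  feathered-shank pea-comb: 177 × 1/4 = 44.25
  feathered-shank single-comb: 177 × 1/4 = 44.25
  clean-shank pea-comb: 177 × 1/4 = 44.25
  clean-shank single-comb: 177 × 1/4 = 44.25
χ² = Σ (O − E)² / E
  feathered-shank pea-comb: (41 − 44.25)² / 44.25 = 0.2387
  feathered-shank single-comb: (46 − 44.25)² / 44.25 = 0.0692
  clean-shank pea-comb: (46 − 44.25)² / 44.25 = 0.0692
  clean-shank single-comb: (44 − 44.25)² / 44.25 = 0.0014
χ² = 0.2387 + 0.0692 + 0.0692 + 0.0014 = 0.3785 ≈ 0.379

0.379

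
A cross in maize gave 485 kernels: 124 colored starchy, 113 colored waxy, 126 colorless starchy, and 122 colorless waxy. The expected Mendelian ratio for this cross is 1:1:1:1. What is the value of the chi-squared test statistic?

0.814

Total ratio parts = 4. Expected numbers out of 485:
  colored starchy: 485 × 1/4 = 121.25
  colored waxy: 485 × 1/4 = 121.25
  colorless starchy: 485 × 1/4 = 121.25
  colorless waxy: 485 × 1/4 = 121.25
χ² = Σ (O − E)² / E
  colored starchy: (124 − 121.25)² / 121.25 = 0.0624
  colored waxy: (113 − 121.25)² / 121.25 = 0.5613
  colorless starchy: (126 − 121.25)² / 121.25 = 0.1861
  colorless waxy: (122 − 121.25)² / 121.25 = 0.0046
χ² = 0.0624 + 0.5613 + 0.1861 + 0.0046 = 0.8144 ≈ 0.814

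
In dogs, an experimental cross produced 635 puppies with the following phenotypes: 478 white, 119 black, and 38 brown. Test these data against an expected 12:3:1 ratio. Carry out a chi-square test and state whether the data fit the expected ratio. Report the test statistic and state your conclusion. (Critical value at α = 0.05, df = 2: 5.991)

Expected counts for N = 635 under a 12:3:1 ratio (total parts = 16):
  white: 635 × 12/16 = 476.25
  black: 635 × 3/16 = 119.0625
  brown: 635 × 1/16 = 39.6875
χ² = Σ (O − E)² / E
  white: (478 − 476.25)² / 476.25 = 0.0064
  black: (119 − 119.0625)² / 119.0625 = 0.0000
  brown: (38 − 39.6875)² / 39.6875 = 0.0718
χ² = 0.0064 + 0.0000 + 0.0718 = 0.0782 ≈ 0.078
Degrees of freedom = 3 − 1 = 2; critical value at α = 0.05 is 5.991.
Since 0.078 < 5.991, we fail to reject the null hypothesis — the data are consistent with the 12:3:1 ratio.

0.078; consistent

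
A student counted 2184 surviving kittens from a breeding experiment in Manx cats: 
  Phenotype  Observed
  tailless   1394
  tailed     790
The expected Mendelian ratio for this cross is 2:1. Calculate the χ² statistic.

Total ratio parts = 3. Expected numbers out of 2184:
  tailless: 2184 × 2/3 = 1456
  tailed: 2184 × 1/3 = 728
χ² = Σ (O − E)² / E
  tailless: (1394 − 1456)² / 1456 = 2.6401
  tailed: (790 − 728)² / 728 = 5.2802
χ² = 2.6401 + 5.2802 = 7.9203 ≈ 7.920

7.920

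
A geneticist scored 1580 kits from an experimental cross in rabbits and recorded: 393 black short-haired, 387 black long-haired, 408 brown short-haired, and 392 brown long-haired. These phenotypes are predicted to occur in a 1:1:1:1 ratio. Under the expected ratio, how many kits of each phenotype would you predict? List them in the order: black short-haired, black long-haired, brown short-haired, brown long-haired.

Total ratio parts = 4. Expected numbers out of 1580:
  black short-haired: 1580 × 1/4 = 395
  black long-haired: 1580 × 1/4 = 395
  brown short-haired: 1580 × 1/4 = 395
  brown long-haired: 1580 × 1/4 = 395

395, 395, 395, 395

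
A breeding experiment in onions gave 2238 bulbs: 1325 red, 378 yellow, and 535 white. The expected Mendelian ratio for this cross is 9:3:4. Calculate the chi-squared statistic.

8.675

Under the 9:3:4 hypothesis (Σ ratio = 16, N = 2238):
  red: 2238 × 9/16 = 1258.875
  yellow: 2238 × 3/16 = 419.625
  white: 2238 × 4/16 = 559.5
χ² = Σ (O − E)² / E
  red: (1325 − 1258.875)² / 1258.875 = 3.4734
  yellow: (378 − 419.625)² / 419.625 = 4.1290
  white: (535 − 559.5)² / 559.5 = 1.0728
χ² = 3.4734 + 4.1290 + 1.0728 = 8.6752 ≈ 8.675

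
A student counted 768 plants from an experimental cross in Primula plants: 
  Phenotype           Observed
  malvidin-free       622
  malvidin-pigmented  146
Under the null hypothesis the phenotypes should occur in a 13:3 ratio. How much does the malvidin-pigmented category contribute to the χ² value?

Under the 13:3 hypothesis (Σ ratio = 16, N = 768):
  malvidin-free: 768 × 13/16 = 624
  malvidin-pigmented: 768 × 3/16 = 144
Contribution of malvidin-pigmented: (146 − 144)² / 144 = 0.0278

0.028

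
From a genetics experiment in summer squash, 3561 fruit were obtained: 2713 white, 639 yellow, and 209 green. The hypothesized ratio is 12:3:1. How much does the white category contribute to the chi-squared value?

0.668

Under the 12:3:1 hypothesis (Σ ratio = 16, N = 3561):
  white: 3561 × 12/16 = 2670.75
  yellow: 3561 × 3/16 = 667.6875
  green: 3561 × 1/16 = 222.5625
Contribution of white: (2713 − 2670.75)² / 2670.75 = 0.6684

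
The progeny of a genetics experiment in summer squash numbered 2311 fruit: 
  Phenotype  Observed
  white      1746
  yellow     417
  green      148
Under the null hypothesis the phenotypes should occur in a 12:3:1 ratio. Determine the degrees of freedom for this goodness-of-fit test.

2

A goodness-of-fit test with 3 phenotype classes has df = 3 − 1 = 2.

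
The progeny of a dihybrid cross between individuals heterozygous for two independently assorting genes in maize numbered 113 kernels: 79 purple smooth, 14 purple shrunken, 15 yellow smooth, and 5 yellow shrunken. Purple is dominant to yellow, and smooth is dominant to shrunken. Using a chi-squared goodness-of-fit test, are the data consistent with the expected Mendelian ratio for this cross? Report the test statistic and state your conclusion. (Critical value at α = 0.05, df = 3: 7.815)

A dihybrid F₂ with independent assortment and complete dominance at both loci gives a 9:3:3:1 phenotypic ratio.
Under the 9:3:3:1 hypothesis (Σ ratio = 16, N = 113):
  purple smooth: 113 × 9/16 = 63.5625
  purple shrunken: 113 × 3/16 = 21.1875
  yellow smooth: 113 × 3/16 = 21.1875
  yellow shrunken: 113 × 1/16 = 7.0625
χ² = Σ (O − E)² / E
  purple smooth: (79 − 63.5625)² / 63.5625 = 3.7493
  purple shrunken: (14 − 21.1875)² / 21.1875 = 2.4382
  yellow smooth: (15 − 21.1875)² / 21.1875 = 1.8070
  yellow shrunken: (5 − 7.0625)² / 7.0625 = 0.6023
χ² = 3.7493 + 2.4382 + 1.8070 + 0.6023 = 8.5968 ≈ 8.597
Degrees of freedom = 4 − 1 = 3; critical value at α = 0.05 is 7.815.
Since 8.597 > 7.815, we reject the null hypothesis — the data do not fit the 9:3:3:1 ratio.

8.597; not consistent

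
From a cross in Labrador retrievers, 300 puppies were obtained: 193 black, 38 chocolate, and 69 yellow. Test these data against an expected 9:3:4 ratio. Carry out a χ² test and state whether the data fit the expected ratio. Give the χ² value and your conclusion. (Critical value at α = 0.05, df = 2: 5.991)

9.886; not consistent

Total ratio parts = 16. Expected numbers out of 300:
  black: 300 × 9/16 = 168.75
  chocolate: 300 × 3/16 = 56.25
  yellow: 300 × 4/16 = 75
χ² = Σ (O − E)² / E
  black: (193 − 168.75)² / 168.75 = 3.4848
  chocolate: (38 − 56.25)² / 56.25 = 5.9211
  yellow: (69 − 75)² / 75 = 0.4800
χ² = 3.4848 + 5.9211 + 0.4800 = 9.8859 ≈ 9.886
Degrees of freedom = 3 − 1 = 2; critical value at α = 0.05 is 5.991.
Since 9.886 > 5.991, we reject the null hypothesis — the data do not fit the 9:3:4 ratio.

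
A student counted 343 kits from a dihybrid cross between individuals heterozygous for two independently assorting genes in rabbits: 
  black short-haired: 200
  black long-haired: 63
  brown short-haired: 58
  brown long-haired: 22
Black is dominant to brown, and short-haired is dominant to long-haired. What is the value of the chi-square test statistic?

A dihybrid F₂ with independent assortment and complete dominance at both loci gives a 9:3:3:1 phenotypic ratio.
Expected counts for N = 343 under a 9:3:3:1 ratio (total parts = 16):
  black short-haired: 343 × 9/16 = 192.9375
  black long-haired: 343 × 3/16 = 64.3125
  brown short-haired: 343 × 3/16 = 64.3125
  brown long-haired: 343 × 1/16 = 21.4375
χ² = Σ (O − E)² / E
  black short-haired: (200 − 192.9375)² / 192.9375 = 0.2585
  black long-haired: (63 − 64.3125)² / 64.3125 = 0.0268
  brown short-haired: (58 − 64.3125)² / 64.3125 = 0.6196
  brown long-haired: (22 − 21.4375)² / 21.4375 = 0.0148
χ² = 0.2585 + 0.0268 + 0.6196 + 0.0148 = 0.9197 ≈ 0.920

0.920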